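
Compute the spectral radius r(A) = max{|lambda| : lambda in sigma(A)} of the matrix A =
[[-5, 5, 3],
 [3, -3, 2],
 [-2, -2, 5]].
r(A) ≈ 7.9647

The eigenvalues of A are the roots of its characteristic polynomial. With M = A (coefficients from the trace, the sum of principal 2x2 minors, and det A):
  p(λ) = det(λ I - M) = λ^3 + 3λ^2 - 30λ + 76.
No integer candidate from the rational root theorem (±divisors of 76) is a root, so the roots are irrational. The cubic discriminant is Δ = -171180 < 0, so there is one real root and a complex-conjugate pair. p(-8) = -4 and p(-7) = 90 have opposite signs, so a root lies in (-8, -7); Newton's method refines it to λ ≈ -7.9647. Dividing out (λ - (-7.9647)) leaves approximately λ^2 - 4.9647λ + 9.5421. For λ^2 - 4.9647λ + 9.5421 the discriminant is -13.5204. It is negative, so the remaining roots are the complex-conjugate pair λ ≈ 2.4823 ± 1.8385i. Their product equals the constant term, so |λ|^2 ≈ 9.5421 and |λ| ≈ 3.089.
Thus the eigenvalues (to 4 decimals) are -7.9647 (modulus 7.9647); 2.4823 ± 1.8385i (modulus 3.089). The spectral radius is the largest modulus: r(A) ≈ 7.9647. (Cross-check: r(A) ≤ ||A||_2 ≈ 8.5478; equality holds whenever A is normal, though it can also hold for some non-normal A.)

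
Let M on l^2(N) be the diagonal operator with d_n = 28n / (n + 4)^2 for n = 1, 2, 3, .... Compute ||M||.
||M|| = 7/4 (attained at n = 4)

For M diagonal, ||M|| = sup_n |d_n|. Treat f(x) = 28x / (x + 4)^2 for real x > 0. By the quotient rule, f'(x) = 28(4 - x)/(x + 4)^3, which is positive for x < 4 and negative for x > 4. So f has a unique maximum at x = 4, and since 4 is a positive integer, the supremum over n ≥ 1 is attained at n = 4: d_4 = 28·4/(4 + 4)^2 = 28·4/64 = 7/4. Hence ||M|| = 7/4.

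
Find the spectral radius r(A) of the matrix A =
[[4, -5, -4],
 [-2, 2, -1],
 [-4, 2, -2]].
r(A) ≈ 7.3609

The eigenvalues of A are the roots of its characteristic polynomial. With M = A (coefficients from the trace, the sum of principal 2x2 minors, and det A):
  p(λ) = det(λ I - M) = λ^3 - 4λ^2 - 28λ + 24.
No integer candidate from the rational root theorem (±divisors of 24) is a root, so the roots are irrational. The cubic discriminant is Δ = 139328 > 0, so there are three distinct real roots. p(-5) = -61 and p(-4) = 8 have opposite signs, so a root lies in (-5, -4); Newton's method refines it to λ ≈ -4.1471. p(0) = 24 and p(1) = -7 have opposite signs, so a root lies in (0, 1); Newton's method refines it to λ ≈ 0.7862. p(7) = -25 and p(8) = 56 have opposite signs, so a root lies in (7, 8); Newton's method refines it to λ ≈ 7.3609. Check (Vieta): the three roots sum to 4, matching tr M = 4.
Thus the eigenvalues (to 4 decimals) are -4.1471 (modulus 4.1471); 0.7862 (modulus 0.7862); 7.3609 (modulus 7.3609). The spectral radius is the largest modulus: r(A) ≈ 7.3609. (Cross-check: r(A) ≤ ||A||_2 ≈ 8.3987; equality holds whenever A is normal, though it can also hold for some non-normal A.)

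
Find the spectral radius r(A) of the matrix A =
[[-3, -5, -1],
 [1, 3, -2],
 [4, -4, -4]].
r(A) = sqrt(24) ≈ 4.899

The eigenvalues of A are the roots of its characteristic polynomial. With M = A (coefficients from the trace, the sum of principal 2x2 minors, and det A):
  p(λ) = det(λ I - M) = λ^3 + 4λ^2 - 8λ - 96.
By the rational root theorem any rational root is an integer divisor of 96. Testing λ = 4: p(4) = 64 + 64 - 32 - 96 = 0, so λ = 4 is a root. Dividing out (λ - 4) leaves p(λ) = (λ - 4)(λ^2 + 8λ + 24). For λ^2 + 8λ + 24 the discriminant is -32. It is negative, so the roots are the complex-conjugate pair λ = -4 ± (sqrt(32)/2) i ≈ -4 ± 2.8284i. For a conjugate pair the product of the roots equals the constant term, so |λ|^2 = 24 and |λ| = sqrt(24) ≈ 4.899.
Thus the eigenvalues (to 4 decimals) are -4 ± 2.8284i (modulus 4.899); 4 (modulus 4). The spectral radius is the largest modulus: r(A) = sqrt(24) ≈ 4.899. (Cross-check: r(A) ≤ ||A||_2 ≈ 7.5488; equality holds whenever A is normal, though it can also hold for some non-normal A.)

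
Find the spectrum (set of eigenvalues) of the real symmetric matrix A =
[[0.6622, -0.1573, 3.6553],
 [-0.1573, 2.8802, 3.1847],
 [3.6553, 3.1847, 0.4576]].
sigma(A) ≈ {-4, 2, 6}

A is real symmetric, so its spectrum consists of real eigenvalues. Expanding the characteristic polynomial of the displayed matrix gives
  det(λ I - A) = p(λ) = λ^3 + (-4)λ^2 + (-20)λ + (48).
Solving p(λ) = 0 yields eigenvalues ≈ -4, 2, 6. (A is shown rounded to 4 decimals, so these recover the underlying integer eigenvalues to within that precision.)
Verification: the trace of A = 4 equals the sum of eigenvalues 4, and det(A) ≈ -48.0000 matches the eigenvalue product -48.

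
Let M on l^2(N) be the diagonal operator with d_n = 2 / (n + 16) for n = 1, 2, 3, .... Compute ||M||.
||M|| = 2/17 (attained at n = 1)

For M diagonal, ||M|| = sup_n |d_n| = sup_n 2/(n + 16). This is positive and strictly decreasing in n, so the supremum is attained at n = 1: d_1 = 2/(1 + 16) = 2/17. Hence ||M|| = 2/17.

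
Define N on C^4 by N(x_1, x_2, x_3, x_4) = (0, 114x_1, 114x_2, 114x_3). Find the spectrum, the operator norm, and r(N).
sigma(N) = {0}; ||N|| = 114; r(N) = 0. (N is nilpotent with N^4 = 0.)

On C^4, N is a strictly lower-triangular matrix with 114 on the subdiagonal and zeros elsewhere, so its characteristic polynomial is lambda^4 and every eigenvalue is 0: sigma(N) = {0}. For the operator norm, N e_i = 114e_{i+1} for i = 1, ..., 3 and N e_4 = 0, so the singular values of N are 114 (with multiplicity 3) and 0; hence ||N|| = 114. The spectral radius r(N) = max|lambda| = 0. Note ||N|| > r(N) — characteristic of non-normal nilpotent operators. Indeed N^4 = 0.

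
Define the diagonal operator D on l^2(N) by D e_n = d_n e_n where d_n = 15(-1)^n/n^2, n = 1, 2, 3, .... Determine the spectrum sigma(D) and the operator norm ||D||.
sigma(D) = {15(-1)^n/n^2 : n ≥ 1} ∪ {0}; ||D|| = 15

A bounded diagonal operator on l^2 with diagonal entries d_n has spectrum equal to the closure of {d_n : n ≥ 1}: every d_n is an eigenvalue (with eigenvector e_n), so {d_n} ⊂ sigma(D); the spectrum is closed, so its closure is too; and for lambda not in the closure, (D - lambda I) has bounded inverse (the diagonal entries 1/(d_n - lambda) are bounded). For our sequence d_n = 15(-1)^n/n^2, n = 1, 2, 3, ...:
  - {d_n} = {15(-1)^n/n^2 : n ≥ 1}; the only limit point is 0
  - closure = {15(-1)^n/n^2 : n ≥ 1} ∪ {0}
For the norm: a diagonal operator has ||D|| = sup_n |d_n|. Here |d_n| = 15/n^2 is decreasing, so sup_n |d_n| = |d_1| = 15. So ||D|| = 15.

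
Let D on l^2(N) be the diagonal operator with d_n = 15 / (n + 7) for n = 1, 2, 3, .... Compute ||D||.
||D|| = 15/8 (attained at n = 1)

For D diagonal, ||D|| = sup_n |d_n| = sup_n 15/(n + 7). This is positive and strictly decreasing in n, so the supremum is attained at n = 1: d_1 = 15/(1 + 7) = 15/8. Hence ||D|| = 15/8.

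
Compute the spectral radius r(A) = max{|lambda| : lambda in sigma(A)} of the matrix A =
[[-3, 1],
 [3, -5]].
r(A) = 6

The eigenvalues of A are the roots of its characteristic polynomial. With M = A (coefficients from the trace and determinant):
  p(λ) = det(λ I - M) = λ^2 + 8λ + 12.
For λ^2 + 8λ + 12 the discriminant is 16. It is a perfect square (4^2), so the roots are rational: λ = (-8 ± 4)/2 = -2, -6.
Thus the eigenvalues (to 4 decimals) are -2 (modulus 2); -6 (modulus 6). The spectral radius is the largest modulus: r(A) = 6. (Cross-check: r(A) ≤ ||A||_2 ≈ 6.3592; equality holds whenever A is normal, though it can also hold for some non-normal A.)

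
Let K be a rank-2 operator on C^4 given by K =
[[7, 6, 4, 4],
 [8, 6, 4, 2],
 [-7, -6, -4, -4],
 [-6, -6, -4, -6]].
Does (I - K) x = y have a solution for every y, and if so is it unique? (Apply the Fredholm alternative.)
(I - K) is invertible (det(I - K) = -42 ≠ 0), so for every y in C^4 the equation (I - K) x = y has a unique solution.

K has rank 2 and factors as K = U V^T = u1 v1^T + u2 v2^T with u1 = (1, 2, -1, 0), v1 = (1, 0, 0, -2), u2 = (2, 2, -2, -2), v2 = (3, 3, 2, 3) (multiplying out reproduces the displayed K). The nonzero eigenvalues of U V^T coincide with those of the 2 x 2 matrix G = V^T U = [[v1·u1, v1·u2], [v2·u1, v2·u2]] = [[1, 6], [7, 2]], and by the Sylvester determinant identity det(I_4 - U V^T) = det(I_2 - V^T U) = det([[0, -6], [-7, -1]]) = (0)(-1) - (-6)(-7) = -42. (Direct check: I - K =
[[-6, -6, -4, -4],
 [-8, -5, -4, -2],
 [7, 6, 5, 4],
 [6, 6, 4, 7]]
has determinant -42.) The finite-dimensional Fredholm alternative says: either (I - K) is invertible, or ker(I - K) ≠ {0} and then range(I - K) = ker((I - K)^*)^⊥, with dim ker(I - K) = dim ker((I - K)^*). Since det(I - K) ≠ 0, 1 is not an eigenvalue of K and ker(I - K) = {0}, so we are in the first case: for every y there is a unique x = (I - K)^(-1) y. (Explicitly, by the Woodbury identity, (I - U V^T)^(-1) = I + U (I_2 - G)^(-1) V^T.)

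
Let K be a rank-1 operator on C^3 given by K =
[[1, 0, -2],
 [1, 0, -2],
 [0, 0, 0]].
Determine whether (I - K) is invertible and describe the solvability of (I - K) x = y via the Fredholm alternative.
(I - K) is singular (det(I - K) = 0, i.e. 1 ∈ sigma(K)). (I - K) x = y is solvable iff y ⊥ ker((I - K)^*) = span{(1, 0, -2)}, i.e. iff y_1 - 2y_3 = 0. When solvable, the solutions are x = y + c·(1, 1, 0), c arbitrary (ker(I - K) = span{(1, 1, 0)}, dimension 1).

K has rank 1, so it is an outer product K = u v^T: every row of K is a multiple of one row vector. Reading off the entries, u = (1, 1, 0) and v = (1, 0, -2) (row i of K equals u_i·v^T). A rank-one matrix u v^T satisfies K u = u (v·u) and kills the (2)-dimensional subspace v^⊥, so its characteristic polynomial is lambda^2 (lambda - v·u) with v·u = tr K = 1. Hence the eigenvalues of I - K are 1 (multiplicity 2) and 1 - (1) = 0, so det(I - K) = 0. (Direct check: I - K =
[[0, 0, 2],
 [-1, 1, 2],
 [0, 0, 1]]
has determinant 0.) So 1 is an eigenvalue of K and (I - K) is not invertible. The finite-dimensional Fredholm alternative says: either (I - K) is invertible, or ker(I - K) ≠ {0} and then range(I - K) = ker((I - K)^*)^⊥, with dim ker(I - K) = dim ker((I - K)^*). We are in the second case, so we need both kernels. Kernel of I - K: (I - K) u = u - u (v·u) = u - u = 0, so ker(I - K) = span{u} = span{(1, 1, 0)} (it is exactly 1-dimensional because rank(I - K) = 2). Kernel of the adjoint: K is real, so (I - K)^* = I - K^T = I - v u^T, and (I - v u^T) v = v - v (u·v) = 0; hence ker((I - K)^*) = span{v} = span{(1, 0, -2)}. Therefore (I - K) x = y is solvable iff <y, v> = 0, i.e. iff y_1 - 2y_3 = 0. When this holds, K y = u (v·y) = 0, so (I - K) y = y and x = y is a particular solution; the full solution set is the line x = y + c·u = y + c·(1, 1, 0), c ∈ C.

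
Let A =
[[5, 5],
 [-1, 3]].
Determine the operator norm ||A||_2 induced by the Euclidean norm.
||A||_2 = sqrt((60 + sqrt(2000))/2) ≈ 7.2361 (= sqrt(largest eigenvalue of A^T A))

||A||_2 = sigma_max(A) = sqrt(lambda_max(A^T A)). Form the symmetric matrix M = A^T A =
[[26, 22],
 [22, 34]].
Its characteristic polynomial (trace, determinant of M give the coefficients) is
  p(λ) = det(λ I - M) = λ^2 - 60λ + 400.
For λ^2 - 60λ + 400 the discriminant is 2000. It is nonnegative but not a perfect square, so the roots are real and irrational: λ = (60 ± sqrt(2000))/2 ≈ 52.3607, 7.6393.
So the eigenvalues of A^T A are ≈ 7.6393, 52.3607 (all ≥ 0, as they must be for A^T A). The largest is λ_max = (60 + sqrt(2000))/2 ≈ 52.3607, hence ||A||_2 = sqrt(λ_max) = sqrt((60 + sqrt(2000))/2) ≈ 7.2361.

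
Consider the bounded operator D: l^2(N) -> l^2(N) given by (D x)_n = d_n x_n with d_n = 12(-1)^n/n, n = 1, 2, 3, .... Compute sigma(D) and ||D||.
sigma(D) = {12(-1)^n/n : n ≥ 1} ∪ {0}; ||D|| = 12

A bounded diagonal operator on l^2 with diagonal entries d_n has spectrum equal to the closure of {d_n : n ≥ 1}: every d_n is an eigenvalue (with eigenvector e_n), so {d_n} ⊂ sigma(D); the spectrum is closed, so its closure is too; and for lambda not in the closure, (D - lambda I) has bounded inverse (the diagonal entries 1/(d_n - lambda) are bounded). For our sequence d_n = 12(-1)^n/n, n = 1, 2, 3, ...:
  - {d_n} = {12(-1)^n/n : n ≥ 1}; the only limit point is 0
  - closure = {12(-1)^n/n : n ≥ 1} ∪ {0}
For the norm: a diagonal operator has ||D|| = sup_n |d_n|. Here |d_n| = 12/n is decreasing, so sup_n |d_n| = |d_1| = 12. So ||D|| = 12.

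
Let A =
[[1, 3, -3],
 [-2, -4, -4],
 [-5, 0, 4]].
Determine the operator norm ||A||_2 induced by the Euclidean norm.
||A||_2 ≈ 7.1757 (= sqrt(largest eigenvalue of A^T A))

||A||_2 = sigma_max(A) = sqrt(lambda_max(A^T A)). Form the symmetric matrix M = A^T A =
[[30, 11, -15],
 [11, 25, 7],
 [-15, 7, 41]].
Its characteristic polynomial (trace, sum of principal 2x2 minors, determinant of M give the coefficients) is
  p(λ) = det(λ I - M) = λ^3 - 96λ^2 + 2610λ - 16384.
No integer candidate from the rational root theorem (±divisors of 16384) is a root, so the roots are irrational. The cubic discriminant is Δ = 325324512 > 0, so there are three distinct real roots. p(8) = -1136 and p(9) = 59 have opposite signs, so a root lies in (8, 9); Newton's method refines it to λ ≈ 8.9477. p(35) = 241 and p(36) = -184 have opposite signs, so a root lies in (35, 36); Newton's method refines it to λ ≈ 35.5609. p(51) = -319 and p(52) = 360 have opposite signs, so a root lies in (51, 52); Newton's method refines it to λ ≈ 51.4913. Check (Vieta): the three roots sum to 96, matching tr M = 96.
So the eigenvalues of A^T A are ≈ 8.9477, 35.5609, 51.4913 (all ≥ 0, as they must be for A^T A). The largest is λ_max ≈ 51.4913, hence ||A||_2 = sqrt(λ_max) ≈ 7.1757.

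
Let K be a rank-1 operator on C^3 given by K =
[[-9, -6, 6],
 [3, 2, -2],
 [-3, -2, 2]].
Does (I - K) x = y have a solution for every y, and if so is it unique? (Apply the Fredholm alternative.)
(I - K) is invertible (det(I - K) = 6 ≠ 0), so for every y in C^3 the equation (I - K) x = y has a unique solution.

K has rank 1, so it is an outer product K = u v^T: every row of K is a multiple of one row vector. Reading off the entries, u = (-3, 1, -1) and v = (3, 2, -2) (row i of K equals u_i·v^T). A rank-one matrix u v^T satisfies K u = u (v·u) and kills the (2)-dimensional subspace v^⊥, so its characteristic polynomial is lambda^2 (lambda - v·u) with v·u = tr K = -5. Hence the eigenvalues of I - K are 1 (multiplicity 2) and 1 - (-5) = 6, so det(I - K) = 6. (Direct check: I - K =
[[10, 6, -6],
 [-3, -1, 2],
 [3, 2, -1]]
has determinant 6.) The finite-dimensional Fredholm alternative says: either (I - K) is invertible, or ker(I - K) ≠ {0} and then range(I - K) = ker((I - K)^*)^⊥, with dim ker(I - K) = dim ker((I - K)^*). Since det(I - K) ≠ 0, 1 is not an eigenvalue of K and ker(I - K) = {0}, so we are in the first case: for every y there is a unique x = (I - K)^(-1) y. Explicitly, by the Sherman–Morrison formula, (I - u v^T)^(-1) = I + u v^T/(1 - v·u), i.e. (I - K)^(-1) = I + K/(6).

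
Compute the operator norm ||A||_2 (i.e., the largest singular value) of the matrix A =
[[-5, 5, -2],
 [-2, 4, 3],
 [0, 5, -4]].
||A||_2 ≈ 9.507 (= sqrt(largest eigenvalue of A^T A))

||A||_2 = sigma_max(A) = sqrt(lambda_max(A^T A)). Form the symmetric matrix M = A^T A =
[[29, -33, 4],
 [-33, 66, -18],
 [4, -18, 29]].
Its characteristic polynomial (trace, sum of principal 2x2 minors, determinant of M give the coefficients) is
  p(λ) = det(λ I - M) = λ^3 - 124λ^2 + 3240λ - 18225.
No integer candidate from the rational root theorem (±divisors of 18225) is a root, so the roots are irrational. The cubic discriminant is Δ = 9198613125 > 0, so there are three distinct real roots. p(7) = -1278 and p(8) = 271 have opposite signs, so a root lies in (7, 8); Newton's method refines it to λ ≈ 7.8152. p(25) = 900 and p(26) = -233 have opposite signs, so a root lies in (25, 26); Newton's method refines it to λ ≈ 25.801. p(90) = -2025 and p(91) = 3342 have opposite signs, so a root lies in (90, 91); Newton's method refines it to λ ≈ 90.3838. Check (Vieta): the three roots sum to 124, matching tr M = 124.
So the eigenvalues of A^T A are ≈ 7.8152, 25.801, 90.3838 (all ≥ 0, as they must be for A^T A). The largest is λ_max ≈ 90.3838, hence ||A||_2 = sqrt(λ_max) ≈ 9.507.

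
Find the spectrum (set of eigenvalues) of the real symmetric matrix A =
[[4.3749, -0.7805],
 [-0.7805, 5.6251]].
sigma(A) ≈ {4, 6}

A is real symmetric, so its spectrum consists of real eigenvalues. Expanding the characteristic polynomial of the displayed matrix gives
  det(λ I - A) = p(λ) = λ^2 + (-10)λ + (24).
Solving p(λ) = 0 yields eigenvalues ≈ 4, 6. (A is shown rounded to 4 decimals, so these recover the underlying integer eigenvalues to within that precision.)
Verification: the trace of A = 10 equals the sum of eigenvalues 10, and det(A) ≈ 24.0001 matches the eigenvalue product 24.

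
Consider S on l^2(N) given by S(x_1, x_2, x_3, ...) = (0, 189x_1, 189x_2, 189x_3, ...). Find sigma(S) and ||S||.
sigma(S) = closed disk {z in C : |z| ≤ 189}; ||S|| = 189

Note S = 189·U where U is the unit right shift (U x)_k = x_{k-1} (with x_0 := 0); so ||S|| = 189||U|| and sigma(S) = 189·sigma(U). ||S x||^2 = sum_{k≥1} |189x_k|^2 = 35721||x||^2, so ||S|| = 189 and sigma(S) ⊂ {|z| ≤ 189}. For any |lambda| < 189, the equation (S - lambda I) x = 0 forces x_1 = 0, then 189x_k = lambda x_{k+1} ⇒ x = 0, so S has no eigenvalues. But (S - lambda I) is not surjective for |lambda| < 189: solving (S - lambda I) x = e_1 would require x_n proportional to (lambda/189)^(-n), which is not in l^2. So every |lambda| < 189 lies in the residual spectrum. The boundary |lambda| = 189 is in the approximate point spectrum (the spectrum is closed). Hence sigma(S) is the closed disk of radius 189.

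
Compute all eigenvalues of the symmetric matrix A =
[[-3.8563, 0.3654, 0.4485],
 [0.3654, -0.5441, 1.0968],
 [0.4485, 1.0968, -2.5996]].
sigma(A) ≈ {-4, -3, 0}

A is real symmetric, so its spectrum consists of real eigenvalues. Expanding the characteristic polynomial of the displayed matrix gives
  det(λ I - A) = p(λ) = λ^3 + (7)λ^2 + (12)λ + (0).
Solving p(λ) = 0 yields eigenvalues ≈ -4, -3, 0. (A is shown rounded to 4 decimals, so these recover the underlying integer eigenvalues to within that precision.)
Verification: the trace of A = -7 equals the sum of eigenvalues -7, and det(A) ≈ 0.0005 matches the eigenvalue product 0.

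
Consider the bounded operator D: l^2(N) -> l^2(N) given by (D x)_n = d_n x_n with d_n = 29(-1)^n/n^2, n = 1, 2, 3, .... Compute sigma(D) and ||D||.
sigma(D) = {29(-1)^n/n^2 : n ≥ 1} ∪ {0}; ||D|| = 29

A bounded diagonal operator on l^2 with diagonal entries d_n has spectrum equal to the closure of {d_n : n ≥ 1}: every d_n is an eigenvalue (with eigenvector e_n), so {d_n} ⊂ sigma(D); the spectrum is closed, so its closure is too; and for lambda not in the closure, (D - lambda I) has bounded inverse (the diagonal entries 1/(d_n - lambda) are bounded). For our sequence d_n = 29(-1)^n/n^2, n = 1, 2, 3, ...:
  - {d_n} = {29(-1)^n/n^2 : n ≥ 1}; the only limit point is 0
  - closure = {29(-1)^n/n^2 : n ≥ 1} ∪ {0}
For the norm: a diagonal operator has ||D|| = sup_n |d_n|. Here |d_n| = 29/n^2 is decreasing, so sup_n |d_n| = |d_1| = 29. So ||D|| = 29.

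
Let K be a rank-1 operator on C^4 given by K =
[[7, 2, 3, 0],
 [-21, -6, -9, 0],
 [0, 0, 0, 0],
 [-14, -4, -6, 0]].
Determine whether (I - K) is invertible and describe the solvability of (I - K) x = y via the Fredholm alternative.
(I - K) is singular (det(I - K) = 0, i.e. 1 ∈ sigma(K)). (I - K) x = y is solvable iff y ⊥ ker((I - K)^*) = span{(7, 2, 3, 0)}, i.e. iff 7y_1 + 2y_2 + 3y_3 = 0. When solvable, the solutions are x = y + c·(1, -3, 0, -2), c arbitrary (ker(I - K) = span{(1, -3, 0, -2)}, dimension 1).

K has rank 1, so it is an outer product K = u v^T: every row of K is a multiple of one row vector. Reading off the entries, u = (1, -3, 0, -2) and v = (7, 2, 3, 0) (row i of K equals u_i·v^T). A rank-one matrix u v^T satisfies K u = u (v·u) and kills the (3)-dimensional subspace v^⊥, so its characteristic polynomial is lambda^3 (lambda - v·u) with v·u = tr K = 1. Hence the eigenvalues of I - K are 1 (multiplicity 3) and 1 - (1) = 0, so det(I - K) = 0. (Direct check: I - K =
[[-6, -2, -3, 0],
 [21, 7, 9, 0],
 [0, 0, 1, 0],
 [14, 4, 6, 1]]
has determinant 0.) So 1 is an eigenvalue of K and (I - K) is not invertible. The finite-dimensional Fredholm alternative says: either (I - K) is invertible, or ker(I - K) ≠ {0} and then range(I - K) = ker((I - K)^*)^⊥, with dim ker(I - K) = dim ker((I - K)^*). We are in the second case, so we need both kernels. Kernel of I - K: (I - K) u = u - u (v·u) = u - u = 0, so ker(I - K) = span{u} = span{(1, -3, 0, -2)} (it is exactly 1-dimensional because rank(I - K) = 3). Kernel of the adjoint: K is real, so (I - K)^* = I - K^T = I - v u^T, and (I - v u^T) v = v - v (u·v) = 0; hence ker((I - K)^*) = span{v} = span{(7, 2, 3, 0)}. Therefore (I - K) x = y is solvable iff <y, v> = 0, i.e. iff 7y_1 + 2y_2 + 3y_3 = 0. When this holds, K y = u (v·y) = 0, so (I - K) y = y and x = y is a particular solution; the full solution set is the line x = y + c·u = y + c·(1, -3, 0, -2), c ∈ C.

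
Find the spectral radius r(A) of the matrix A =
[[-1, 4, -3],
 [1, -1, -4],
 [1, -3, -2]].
r(A) = (6 + sqrt(20))/2 ≈ 5.2361

The eigenvalues of A are the roots of its characteristic polynomial. With M = A (coefficients from the trace, the sum of principal 2x2 minors, and det A):
  p(λ) = det(λ I - M) = λ^3 + 4λ^2 - 8λ - 8.
By the rational root theorem any rational root is an integer divisor of 8. Testing λ = 2: p(2) = 8 + 16 - 16 - 8 = 0, so λ = 2 is a root. Dividing out (λ - 2) leaves p(λ) = (λ - 2)(λ^2 + 6λ + 4). For λ^2 + 6λ + 4 the discriminant is 20. It is nonnegative but not a perfect square, so the roots are real and irrational: λ = (-6 ± sqrt(20))/2 ≈ -0.7639, -5.2361.
Thus the eigenvalues (to 4 decimals) are -0.7639 (modulus 0.7639); -5.2361 (modulus 5.2361); 2 (modulus 2). The spectral radius is the largest modulus: r(A) = (6 + sqrt(20))/2 ≈ 5.2361. (Cross-check: r(A) ≤ ||A||_2 ≈ 5.4829; equality holds whenever A is normal, though it can also hold for some non-normal A.)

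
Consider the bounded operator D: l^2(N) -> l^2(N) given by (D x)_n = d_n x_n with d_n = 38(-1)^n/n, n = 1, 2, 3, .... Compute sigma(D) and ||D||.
sigma(D) = {38(-1)^n/n : n ≥ 1} ∪ {0}; ||D|| = 38

A bounded diagonal operator on l^2 with diagonal entries d_n has spectrum equal to the closure of {d_n : n ≥ 1}: every d_n is an eigenvalue (with eigenvector e_n), so {d_n} ⊂ sigma(D); the spectrum is closed, so its closure is too; and for lambda not in the closure, (D - lambda I) has bounded inverse (the diagonal entries 1/(d_n - lambda) are bounded). For our sequence d_n = 38(-1)^n/n, n = 1, 2, 3, ...:
  - {d_n} = {38(-1)^n/n : n ≥ 1}; the only limit point is 0
  - closure = {38(-1)^n/n : n ≥ 1} ∪ {0}
For the norm: a diagonal operator has ||D|| = sup_n |d_n|. Here |d_n| = 38/n is decreasing, so sup_n |d_n| = |d_1| = 38. So ||D|| = 38.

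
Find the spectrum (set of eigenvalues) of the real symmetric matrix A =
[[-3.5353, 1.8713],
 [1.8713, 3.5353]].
sigma(A) ≈ {-4, 4}

A is real symmetric, so its spectrum consists of real eigenvalues. Expanding the characteristic polynomial of the displayed matrix gives
  det(λ I - A) = p(λ) = λ^2 + (0)λ + (-16).
Solving p(λ) = 0 yields eigenvalues ≈ -4, 4. (A is shown rounded to 4 decimals, so these recover the underlying integer eigenvalues to within that precision.)
Verification: the trace of A = 0 equals the sum of eigenvalues 0, and det(A) ≈ -16.0001 matches the eigenvalue product -16.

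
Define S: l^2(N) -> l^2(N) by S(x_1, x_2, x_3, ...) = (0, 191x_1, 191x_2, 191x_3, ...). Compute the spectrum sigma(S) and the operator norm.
sigma(S) = closed disk {z in C : |z| ≤ 191}; ||S|| = 191

Note S = 191·U where U is the unit right shift (U x)_k = x_{k-1} (with x_0 := 0); so ||S|| = 191||U|| and sigma(S) = 191·sigma(U). ||S x||^2 = sum_{k≥1} |191x_k|^2 = 36481||x||^2, so ||S|| = 191 and sigma(S) ⊂ {|z| ≤ 191}. For any |lambda| < 191, the equation (S - lambda I) x = 0 forces x_1 = 0, then 191x_k = lambda x_{k+1} ⇒ x = 0, so S has no eigenvalues. But (S - lambda I) is not surjective for |lambda| < 191: solving (S - lambda I) x = e_1 would require x_n proportional to (lambda/191)^(-n), which is not in l^2. So every |lambda| < 191 lies in the residual spectrum. The boundary |lambda| = 191 is in the approximate point spectrum (the spectrum is closed). Hence sigma(S) is the closed disk of radius 191.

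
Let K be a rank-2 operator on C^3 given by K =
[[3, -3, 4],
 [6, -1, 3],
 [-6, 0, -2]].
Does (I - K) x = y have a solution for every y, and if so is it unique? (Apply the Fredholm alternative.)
(I - K) is invertible (det(I - K) = 36 ≠ 0), so for every y in C^3 the equation (I - K) x = y has a unique solution.

K has rank 2 and factors as K = U V^T = u1 v1^T + u2 v2^T with u1 = (-1, -2, 2), v1 = (-3, 1, -2), u2 = (2, -1, 2), v2 = (0, -1, 1) (multiplying out reproduces the displayed K). The nonzero eigenvalues of U V^T coincide with those of the 2 x 2 matrix G = V^T U = [[v1·u1, v1·u2], [v2·u1, v2·u2]] = [[-3, -11], [4, 3]], and by the Sylvester determinant identity det(I_3 - U V^T) = det(I_2 - V^T U) = det([[4, 11], [-4, -2]]) = (4)(-2) - (11)(-4) = 36. (Direct check: I - K =
[[-2, 3, -4],
 [-6, 2, -3],
 [6, 0, 3]]
has determinant 36.) The finite-dimensional Fredholm alternative says: either (I - K) is invertible, or ker(I - K) ≠ {0} and then range(I - K) = ker((I - K)^*)^⊥, with dim ker(I - K) = dim ker((I - K)^*). Since det(I - K) ≠ 0, 1 is not an eigenvalue of K and ker(I - K) = {0}, so we are in the first case: for every y there is a unique x = (I - K)^(-1) y. (Explicitly, by the Woodbury identity, (I - U V^T)^(-1) = I + U (I_2 - G)^(-1) V^T.)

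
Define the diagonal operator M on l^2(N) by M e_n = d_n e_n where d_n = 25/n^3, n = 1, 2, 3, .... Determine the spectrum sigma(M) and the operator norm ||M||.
sigma(M) = {25/n^3 : n ≥ 1} ∪ {0}; ||M|| = 25

A bounded diagonal operator on l^2 with diagonal entries d_n has spectrum equal to the closure of {d_n : n ≥ 1}: every d_n is an eigenvalue (with eigenvector e_n), so {d_n} ⊂ sigma(M); the spectrum is closed, so its closure is too; and for lambda not in the closure, (M - lambda I) has bounded inverse (the diagonal entries 1/(d_n - lambda) are bounded). For our sequence d_n = 25/n^3, n = 1, 2, 3, ...:
  - {d_n} = {25/n^3 : n ≥ 1}; the only limit point is 0
  - closure = {25/n^3 : n ≥ 1} ∪ {0}
For the norm: a diagonal operator has ||M|| = sup_n |d_n|. Here d_n = 25/n^3 is positive and decreasing, so sup_n |d_n| = d_1 = 25. So ||M|| = 25.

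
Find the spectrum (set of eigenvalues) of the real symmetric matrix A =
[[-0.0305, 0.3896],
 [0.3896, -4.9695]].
sigma(A) ≈ {-5, 0}

A is real symmetric, so its spectrum consists of real eigenvalues. Expanding the characteristic polynomial of the displayed matrix gives
  det(λ I - A) = p(λ) = λ^2 + (5)λ + (0).
Solving p(λ) = 0 yields eigenvalues ≈ -5, 0. (A is shown rounded to 4 decimals, so these recover the underlying integer eigenvalues to within that precision.)
Verification: the trace of A = -5 equals the sum of eigenvalues -5, and det(A) ≈ -0.0002 matches the eigenvalue product 0.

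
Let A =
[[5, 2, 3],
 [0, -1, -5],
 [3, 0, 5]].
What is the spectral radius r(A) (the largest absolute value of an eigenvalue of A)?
r(A) ≈ 7.3228

The eigenvalues of A are the roots of its characteristic polynomial. With M = A (coefficients from the trace, the sum of principal 2x2 minors, and det A):
  p(λ) = det(λ I - M) = λ^3 - 9λ^2 + 6λ + 46.
No integer candidate from the rational root theorem (±divisors of 46) is a root, so the roots are irrational. The cubic discriminant is Δ = 34344 > 0, so there are three distinct real roots. p(-2) = -10 and p(-1) = 30 have opposite signs, so a root lies in (-2, -1); Newton's method refines it to λ ≈ -1.8043. p(3) = 10 and p(4) = -10 have opposite signs, so a root lies in (3, 4); Newton's method refines it to λ ≈ 3.4815. p(7) = -10 and p(8) = 30 have opposite signs, so a root lies in (7, 8); Newton's method refines it to λ ≈ 7.3228. Check (Vieta): the three roots sum to 9, matching tr M = 9.
Thus the eigenvalues (to 4 decimals) are -1.8043 (modulus 1.8043); 3.4815 (modulus 3.4815); 7.3228 (modulus 7.3228). The spectral radius is the largest modulus: r(A) ≈ 7.3228. (Cross-check: r(A) ≤ ||A||_2 ≈ 9.0452; equality holds whenever A is normal, though it can also hold for some non-normal A.)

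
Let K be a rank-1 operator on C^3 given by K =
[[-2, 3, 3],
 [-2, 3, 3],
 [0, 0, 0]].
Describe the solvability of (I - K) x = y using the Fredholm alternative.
(I - K) is singular (det(I - K) = 0, i.e. 1 ∈ sigma(K)). (I - K) x = y is solvable iff y ⊥ ker((I - K)^*) = span{(-2, 3, 3)}, i.e. iff -2y_1 + 3y_2 + 3y_3 = 0. When solvable, the solutions are x = y + c·(1, 1, 0), c arbitrary (ker(I - K) = span{(1, 1, 0)}, dimension 1).

K has rank 1, so it is an outer product K = u v^T: every row of K is a multiple of one row vector. Reading off the entries, u = (1, 1, 0) and v = (-2, 3, 3) (row i of K equals u_i·v^T). A rank-one matrix u v^T satisfies K u = u (v·u) and kills the (2)-dimensional subspace v^⊥, so its characteristic polynomial is lambda^2 (lambda - v·u) with v·u = tr K = 1. Hence the eigenvalues of I - K are 1 (multiplicity 2) and 1 - (1) = 0, so det(I - K) = 0. (Direct check: I - K =
[[3, -3, -3],
 [2, -2, -3],
 [0, 0, 1]]
has determinant 0.) So 1 is an eigenvalue of K and (I - K) is not invertible. The finite-dimensional Fredholm alternative says: either (I - K) is invertible, or ker(I - K) ≠ {0} and then range(I - K) = ker((I - K)^*)^⊥, with dim ker(I - K) = dim ker((I - K)^*). We are in the second case, so we need both kernels. Kernel of I - K: (I - K) u = u - u (v·u) = u - u = 0, so ker(I - K) = span{u} = span{(1, 1, 0)} (it is exactly 1-dimensional because rank(I - K) = 2). Kernel of the adjoint: K is real, so (I - K)^* = I - K^T = I - v u^T, and (I - v u^T) v = v - v (u·v) = 0; hence ker((I - K)^*) = span{v} = span{(-2, 3, 3)}. Therefore (I - K) x = y is solvable iff <y, v> = 0, i.e. iff -2y_1 + 3y_2 + 3y_3 = 0. When this holds, K y = u (v·y) = 0, so (I - K) y = y and x = y is a particular solution; the full solution set is the line x = y + c·u = y + c·(1, 1, 0), c ∈ C.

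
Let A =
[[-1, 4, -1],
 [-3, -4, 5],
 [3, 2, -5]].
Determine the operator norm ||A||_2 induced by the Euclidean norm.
||A||_2 ≈ 9.5882 (= sqrt(largest eigenvalue of A^T A))

||A||_2 = sigma_max(A) = sqrt(lambda_max(A^T A)). Form the symmetric matrix M = A^T A =
[[19, 14, -29],
 [14, 36, -34],
 [-29, -34, 51]].
Its characteristic polynomial (trace, sum of principal 2x2 minors, determinant of M give the coefficients) is
  p(λ) = det(λ I - M) = λ^3 - 106λ^2 + 1296λ - 256.
No integer candidate from the rational root theorem (±divisors of 256) is a root, so the roots are irrational. The cubic discriminant is Δ = 9576694784 > 0, so there are three distinct real roots. p(0) = -256 and p(1) = 935 have opposite signs, so a root lies in (0, 1); Newton's method refines it to λ ≈ 0.2008. p(13) = 875 and p(14) = -144 have opposite signs, so a root lies in (13, 14); Newton's method refines it to λ ≈ 13.8661. p(91) = -6535 and p(92) = 480 have opposite signs, so a root lies in (91, 92); Newton's method refines it to λ ≈ 91.9331. Check (Vieta): the three roots sum to 106, matching tr M = 106.
So the eigenvalues of A^T A are ≈ 0.2008, 13.8661, 91.9331 (all ≥ 0, as they must be for A^T A). The largest is λ_max ≈ 91.9331, hence ||A||_2 = sqrt(λ_max) ≈ 9.5882.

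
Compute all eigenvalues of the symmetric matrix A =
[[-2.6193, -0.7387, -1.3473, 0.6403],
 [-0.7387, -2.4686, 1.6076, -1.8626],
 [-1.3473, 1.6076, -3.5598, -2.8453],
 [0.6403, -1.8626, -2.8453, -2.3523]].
sigma(A) ≈ {-6, -4, -3, 2}

A is real symmetric, so its spectrum consists of real eigenvalues. Expanding the characteristic polynomial of the displayed matrix gives
  det(λ I - A) = p(λ) = λ^4 + (11)λ^3 + (28)λ^2 + (-36.0026)λ + (-144.0042).
Solving p(λ) = 0 yields eigenvalues ≈ -6, -4, -3, 2. (A is shown rounded to 4 decimals, so these recover the underlying integer eigenvalues to within that precision.)
Verification: the trace of A = -11 equals the sum of eigenvalues -11, and det(A) ≈ -144.0042 matches the eigenvalue product -144.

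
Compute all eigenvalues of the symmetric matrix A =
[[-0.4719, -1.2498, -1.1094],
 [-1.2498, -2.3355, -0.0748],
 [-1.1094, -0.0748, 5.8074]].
sigma(A) ≈ {-3, 0, 6}

A is real symmetric, so its spectrum consists of real eigenvalues. Expanding the characteristic polynomial of the displayed matrix gives
  det(λ I - A) = p(λ) = λ^3 + (-3)λ^2 + (-18)λ + (0.001).
Solving p(λ) = 0 yields eigenvalues ≈ -3, 0, 6. (A is shown rounded to 4 decimals, so these recover the underlying integer eigenvalues to within that precision.)
Verification: the trace of A = 3 equals the sum of eigenvalues 3, and det(A) ≈ -0.0010 matches the eigenvalue product 0.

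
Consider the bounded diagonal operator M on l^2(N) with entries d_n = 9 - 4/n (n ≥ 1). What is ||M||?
||M|| = 9

For a diagonal operator on l^2 with entries d_n, ||M|| = sup_n |d_n|. Here d_1 = 5, d_2 = 7, ..., and d_n = 9 - 4/n increases monotonically toward 9. All terms lie in [5, 9), so |d_n| = d_n and the supremum is the limit 9, which is not attained by any individual d_n. Hence ||M|| = 9.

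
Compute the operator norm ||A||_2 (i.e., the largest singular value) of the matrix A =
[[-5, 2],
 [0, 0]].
||A||_2 = sqrt(29) ≈ 5.3852 (= sqrt(largest eigenvalue of A^T A))

||A||_2 = sigma_max(A) = sqrt(lambda_max(A^T A)). Form the symmetric matrix M = A^T A =
[[25, -10],
 [-10, 4]].
Its characteristic polynomial (trace, determinant of M give the coefficients) is
  p(λ) = det(λ I - M) = λ^2 - 29λ.
For λ^2 - 29λ the discriminant is 841. It is a perfect square (29^2), so the roots are rational: λ = (29 ± 29)/2 = 29, 0.
So the eigenvalues of A^T A are ≈ 0, 29 (all ≥ 0, as they must be for A^T A). The largest is λ_max = 29, hence ||A||_2 = sqrt(λ_max) = sqrt(29) ≈ 5.3852.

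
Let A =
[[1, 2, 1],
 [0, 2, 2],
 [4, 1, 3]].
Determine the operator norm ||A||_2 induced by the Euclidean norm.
||A||_2 ≈ 5.759 (= sqrt(largest eigenvalue of A^T A))

||A||_2 = sigma_max(A) = sqrt(lambda_max(A^T A)). Form the symmetric matrix M = A^T A =
[[17, 6, 13],
 [6, 9, 9],
 [13, 9, 14]].
Its characteristic polynomial (trace, sum of principal 2x2 minors, determinant of M give the coefficients) is
  p(λ) = det(λ I - M) = λ^3 - 40λ^2 + 231λ - 144.
No integer candidate from the rational root theorem (±divisors of 144) is a root, so the roots are irrational. The cubic discriminant is Δ = 22598244 > 0, so there are three distinct real roots. p(0) = -144 and p(1) = 48 have opposite signs, so a root lies in (0, 1); Newton's method refines it to λ ≈ 0.7088. p(6) = 18 and p(7) = -144 have opposite signs, so a root lies in (6, 7); Newton's method refines it to λ ≈ 6.1252. p(33) = -144 and p(34) = 774 have opposite signs, so a root lies in (33, 34); Newton's method refines it to λ ≈ 33.1659. Check (Vieta): the three roots sum to 40, matching tr M = 40.
So the eigenvalues of A^T A are ≈ 0.7088, 6.1252, 33.1659 (all ≥ 0, as they must be for A^T A). The largest is λ_max ≈ 33.1659, hence ||A||_2 = sqrt(λ_max) ≈ 5.759.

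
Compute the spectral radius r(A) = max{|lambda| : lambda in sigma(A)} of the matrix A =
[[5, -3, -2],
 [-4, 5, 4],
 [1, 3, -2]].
r(A) ≈ 9.0954

The eigenvalues of A are the roots of its characteristic polynomial. With M = A (coefficients from the trace, the sum of principal 2x2 minors, and det A):
  p(λ) = det(λ I - M) = λ^3 - 8λ^2 - 17λ + 64.
No integer candidate from the rational root theorem (±divisors of 64) is a root, so the roots are irrational. The cubic discriminant is Δ = 215300 > 0, so there are three distinct real roots. p(-4) = -60 and p(-3) = 16 have opposite signs, so a root lies in (-4, -3); Newton's method refines it to λ ≈ -3.2563. p(2) = 6 and p(3) = -32 have opposite signs, so a root lies in (2, 3); Newton's method refines it to λ ≈ 2.1609. p(9) = -8 and p(10) = 94 have opposite signs, so a root lies in (9, 10); Newton's method refines it to λ ≈ 9.0954. Check (Vieta): the three roots sum to 8, matching tr M = 8.
Thus the eigenvalues (to 4 decimals) are -3.2563 (modulus 3.2563); 2.1609 (modulus 2.1609); 9.0954 (modulus 9.0954). The spectral radius is the largest modulus: r(A) ≈ 9.0954. (Cross-check: r(A) ≤ ||A||_2 ≈ 9.5712; equality holds whenever A is normal, though it can also hold for some non-normal A.)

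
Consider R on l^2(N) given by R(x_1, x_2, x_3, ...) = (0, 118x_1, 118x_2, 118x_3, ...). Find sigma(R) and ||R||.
sigma(R) = closed disk {z in C : |z| ≤ 118}; ||R|| = 118

Note R = 118·U where U is the unit right shift (U x)_k = x_{k-1} (with x_0 := 0); so ||R|| = 118||U|| and sigma(R) = 118·sigma(U). ||R x||^2 = sum_{k≥1} |118x_k|^2 = 13924||x||^2, so ||R|| = 118 and sigma(R) ⊂ {|z| ≤ 118}. For any |lambda| < 118, the equation (R - lambda I) x = 0 forces x_1 = 0, then 118x_k = lambda x_{k+1} ⇒ x = 0, so R has no eigenvalues. But (R - lambda I) is not surjective for |lambda| < 118: solving (R - lambda I) x = e_1 would require x_n proportional to (lambda/118)^(-n), which is not in l^2. So every |lambda| < 118 lies in the residual spectrum. The boundary |lambda| = 118 is in the approximate point spectrum (the spectrum is closed). Hence sigma(R) is the closed disk of radius 118.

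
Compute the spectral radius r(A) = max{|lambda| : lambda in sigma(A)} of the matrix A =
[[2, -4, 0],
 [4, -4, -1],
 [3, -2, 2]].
r(A) ≈ 3.0072

The eigenvalues of A are the roots of its characteristic polynomial. With M = A (coefficients from the trace, the sum of principal 2x2 minors, and det A):
  p(λ) = det(λ I - M) = λ^3 + 2λ - 24.
No integer candidate from the rational root theorem (±divisors of 24) is a root, so the roots are irrational. The cubic discriminant is Δ = -15584 < 0, so there is one real root and a complex-conjugate pair. p(2) = -12 and p(3) = 9 have opposite signs, so a root lies in (2, 3); Newton's method refines it to λ ≈ 2.6539. Dividing out (λ - (2.6539)) leaves approximately λ^2 + 2.6539λ + 9.0433. For λ^2 + 2.6539λ + 9.0433 the discriminant is -29.1298. It is negative, so the remaining roots are the complex-conjugate pair λ ≈ -1.327 ± 2.6986i. Their product equals the constant term, so |λ|^2 ≈ 9.0433 and |λ| ≈ 3.0072.
Thus the eigenvalues (to 4 decimals) are 2.6539 (modulus 2.6539); -1.327 ± 2.6986i (modulus 3.0072). The spectral radius is the largest modulus: r(A) ≈ 3.0072. (Cross-check: r(A) ≤ ||A||_2 ≈ 7.9205; equality holds whenever A is normal, though it can also hold for some non-normal A.)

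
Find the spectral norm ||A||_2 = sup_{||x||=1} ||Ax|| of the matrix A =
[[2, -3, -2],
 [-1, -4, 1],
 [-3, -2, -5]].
||A||_2 ≈ 6.6941 (= sqrt(largest eigenvalue of A^T A))

||A||_2 = sigma_max(A) = sqrt(lambda_max(A^T A)). Form the symmetric matrix M = A^T A =
[[14, 4, 10],
 [4, 29, 12],
 [10, 12, 30]].
Its characteristic polynomial (trace, sum of principal 2x2 minors, determinant of M give the coefficients) is
  p(λ) = det(λ I - M) = λ^3 - 73λ^2 + 1436λ - 7744.
No integer candidate from the rational root theorem (±divisors of 7744) is a root, so the roots are irrational. The cubic discriminant is Δ = 87046672 > 0, so there are three distinct real roots. p(9) = -4 and p(10) = 316 have opposite signs, so a root lies in (9, 10); Newton's method refines it to λ ≈ 9.011. p(19) = 46 and p(20) = -224 have opposite signs, so a root lies in (19, 20); Newton's method refines it to λ ≈ 19.1784. p(44) = -704 and p(45) = 176 have opposite signs, so a root lies in (44, 45); Newton's method refines it to λ ≈ 44.8106. Check (Vieta): the three roots sum to 73, matching tr M = 73.
So the eigenvalues of A^T A are ≈ 9.011, 19.1784, 44.8106 (all ≥ 0, as they must be for A^T A). The largest is λ_max ≈ 44.8106, hence ||A||_2 = sqrt(λ_max) ≈ 6.6941.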